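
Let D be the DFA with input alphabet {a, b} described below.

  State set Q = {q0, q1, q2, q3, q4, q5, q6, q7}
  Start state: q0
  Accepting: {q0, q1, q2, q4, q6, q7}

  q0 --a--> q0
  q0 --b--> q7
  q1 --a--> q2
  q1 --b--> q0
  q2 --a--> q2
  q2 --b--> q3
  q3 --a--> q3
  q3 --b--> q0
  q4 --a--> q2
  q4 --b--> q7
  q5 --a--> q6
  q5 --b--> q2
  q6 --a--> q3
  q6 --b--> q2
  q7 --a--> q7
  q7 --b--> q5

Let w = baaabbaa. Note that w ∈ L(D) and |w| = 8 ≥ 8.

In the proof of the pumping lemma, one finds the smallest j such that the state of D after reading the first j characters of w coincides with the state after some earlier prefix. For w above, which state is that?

State sequence: q0 -b-> q7 -a-> q7 -a-> q7 -a-> q7 -b-> q5 -b-> q2 -a-> q2 -a-> q2
First repeat at step 2: q7 was already visited.

The earliest repeat is at step j = 2: D is in q7, which it already visited at step i = 1.
Pumping length from the standard proof: p = 8 (the number of states). The repeated state found above gives |xy| = j ≤ 8 and |y| = j − i ≥ 1.

q7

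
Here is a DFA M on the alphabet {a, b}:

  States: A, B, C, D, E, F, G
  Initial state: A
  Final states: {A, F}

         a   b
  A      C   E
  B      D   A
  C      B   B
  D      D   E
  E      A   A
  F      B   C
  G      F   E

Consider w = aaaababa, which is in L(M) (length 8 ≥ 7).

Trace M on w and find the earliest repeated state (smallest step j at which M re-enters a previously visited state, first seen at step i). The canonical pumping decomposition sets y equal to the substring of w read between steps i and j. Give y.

a

Run of M on w = a a a a b a b a:
  step 0: A  (start)
  step 1: C  (read a: A→C)
  step 2: B  (read a: C→B)
  step 3: D  (read a: B→D)
  step 4: D  (read a: D→D)   ← first repeat (D seen earlier)
  step 5: E  (read b: D→E)
  step 6: A  (read a: E→A)
  step 7: E  (read b: A→E)
  step 8: A  (read a: E→A)

So i = 3, j = 4, giving x = w[0:3] = aaa, y = w[3:4] = a, z = w[4:8] = baba.
Check: |xy| = 4 ≤ 7 and |y| = 1 ≥ 1. Reading y takes M from D back to D, so every xyⁱz is accepted.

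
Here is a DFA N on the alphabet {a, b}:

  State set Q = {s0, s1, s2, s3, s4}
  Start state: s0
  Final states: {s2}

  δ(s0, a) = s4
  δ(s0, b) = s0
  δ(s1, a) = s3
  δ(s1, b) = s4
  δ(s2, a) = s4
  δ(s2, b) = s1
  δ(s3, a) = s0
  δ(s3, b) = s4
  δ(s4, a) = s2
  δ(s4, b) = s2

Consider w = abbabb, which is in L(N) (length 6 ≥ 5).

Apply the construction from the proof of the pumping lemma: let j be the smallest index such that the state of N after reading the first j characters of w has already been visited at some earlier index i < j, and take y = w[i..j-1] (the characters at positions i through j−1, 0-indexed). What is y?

State sequence: s0 -a-> s4 -b-> s2 -b-> s1 -a-> s3 -b-> s4 -b-> s2
First repeat at step 5: s4 was already visited.

So i = 1, j = 5, giving x = w[0:1] = a, y = w[1:5] = bbab, z = w[5:6] = b.
Check: |xy| = 5 ≤ 5 and |y| = 4 ≥ 1. Reading y takes N from s4 back to s4, so every xyⁱz is accepted.
Pumping length from the standard proof: p = 5 (the number of states). The repeated state found above gives |xy| = j ≤ 5 and |y| = j − i ≥ 1.

bbab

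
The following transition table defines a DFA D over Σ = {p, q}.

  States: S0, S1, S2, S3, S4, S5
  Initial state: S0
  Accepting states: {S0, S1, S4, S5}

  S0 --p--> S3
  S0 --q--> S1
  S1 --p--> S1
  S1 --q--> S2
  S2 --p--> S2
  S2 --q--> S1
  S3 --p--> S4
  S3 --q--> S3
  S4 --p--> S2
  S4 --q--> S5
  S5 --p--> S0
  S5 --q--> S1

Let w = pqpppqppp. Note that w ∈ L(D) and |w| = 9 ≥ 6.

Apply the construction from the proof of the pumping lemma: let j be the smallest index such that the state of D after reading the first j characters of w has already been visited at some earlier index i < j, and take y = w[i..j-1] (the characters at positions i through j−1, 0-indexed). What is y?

State sequence: S0 -p-> S3 -q-> S3 -p-> S4 -p-> S2 -p-> S2 -q-> S1 -p-> S1 -p-> S1 -p-> S1
First repeat at step 2: S3 was already visited.

So i = 1, j = 2, giving x = w[0:1] = p, y = w[1:2] = q, z = w[2:9] = pppqppp.
Check: |xy| = 2 ≤ 6 and |y| = 1 ≥ 1. Reading y takes D from S3 back to S3, so every xyⁱz is accepted.

q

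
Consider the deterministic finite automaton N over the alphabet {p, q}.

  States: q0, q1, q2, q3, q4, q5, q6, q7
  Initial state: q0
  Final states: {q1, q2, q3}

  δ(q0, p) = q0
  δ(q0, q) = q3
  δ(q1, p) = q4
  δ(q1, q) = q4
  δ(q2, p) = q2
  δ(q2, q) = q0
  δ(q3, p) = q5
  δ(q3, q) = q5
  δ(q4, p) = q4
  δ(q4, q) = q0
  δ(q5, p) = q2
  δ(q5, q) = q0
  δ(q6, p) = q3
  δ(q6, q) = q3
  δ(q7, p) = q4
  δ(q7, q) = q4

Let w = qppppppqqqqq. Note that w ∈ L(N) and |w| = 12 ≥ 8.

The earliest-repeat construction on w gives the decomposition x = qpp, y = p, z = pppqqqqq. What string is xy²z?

xy^2z = qpp·p·p·pppqqqqq = qpppppppqqqqq.
Reading y = p takes N from q2 back to q2, so after x·y·y the machine is still in q2, and z then leads to the accepting state q3. Hence qpppppppqqqqq ∈ L(N).

qpppppppqqqqq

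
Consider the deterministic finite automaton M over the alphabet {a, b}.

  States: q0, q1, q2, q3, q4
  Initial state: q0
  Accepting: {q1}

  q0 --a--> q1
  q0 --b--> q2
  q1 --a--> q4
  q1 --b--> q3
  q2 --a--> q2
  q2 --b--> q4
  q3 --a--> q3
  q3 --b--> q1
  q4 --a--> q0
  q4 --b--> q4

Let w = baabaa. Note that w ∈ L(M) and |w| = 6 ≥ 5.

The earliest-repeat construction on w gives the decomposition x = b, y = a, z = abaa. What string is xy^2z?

baaabaa

xy^2z = b·a·a·abaa = baaabaa.
Reading y = a takes M from q2 back to q2, so after x·y·y the machine is still in q2, and z then leads to the accepting state q1. Hence baaabaa ∈ L(M).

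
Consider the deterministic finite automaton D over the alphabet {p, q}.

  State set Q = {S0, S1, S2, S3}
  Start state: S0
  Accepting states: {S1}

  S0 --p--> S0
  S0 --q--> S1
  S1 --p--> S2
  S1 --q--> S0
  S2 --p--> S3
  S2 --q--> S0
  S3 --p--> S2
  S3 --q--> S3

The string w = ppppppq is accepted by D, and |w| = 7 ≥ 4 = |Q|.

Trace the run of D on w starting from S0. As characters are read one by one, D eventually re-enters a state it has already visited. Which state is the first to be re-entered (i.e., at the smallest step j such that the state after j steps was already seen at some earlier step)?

State sequence: S0 -p-> S0 -p-> S0 -p-> S0 -p-> S0 -p-> S0 -p-> S0 -q-> S1
First repeat at step 1: S0 was already visited.

The earliest repeat is at step j = 1: D is in S0, which it already visited at step i = 0.

S0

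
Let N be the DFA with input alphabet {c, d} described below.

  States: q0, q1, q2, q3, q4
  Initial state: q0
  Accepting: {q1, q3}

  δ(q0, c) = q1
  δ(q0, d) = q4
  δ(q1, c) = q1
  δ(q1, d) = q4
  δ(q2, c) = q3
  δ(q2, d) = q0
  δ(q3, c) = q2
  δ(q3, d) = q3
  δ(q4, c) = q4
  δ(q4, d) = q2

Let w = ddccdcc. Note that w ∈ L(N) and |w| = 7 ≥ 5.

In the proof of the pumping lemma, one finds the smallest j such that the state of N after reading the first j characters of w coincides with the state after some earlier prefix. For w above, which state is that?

State sequence: q0 -d-> q4 -d-> q2 -c-> q3 -c-> q2 -d-> q0 -c-> q1 -c-> q1
First repeat at step 4: q2 was already visited.

The earliest repeat is at step j = 4: N is in q2, which it already visited at step i = 2.
With |Q| = 5, pigeonhole forces a state repeat no later than step 5; the substring read between the first and second visits to that state can be pumped.

q2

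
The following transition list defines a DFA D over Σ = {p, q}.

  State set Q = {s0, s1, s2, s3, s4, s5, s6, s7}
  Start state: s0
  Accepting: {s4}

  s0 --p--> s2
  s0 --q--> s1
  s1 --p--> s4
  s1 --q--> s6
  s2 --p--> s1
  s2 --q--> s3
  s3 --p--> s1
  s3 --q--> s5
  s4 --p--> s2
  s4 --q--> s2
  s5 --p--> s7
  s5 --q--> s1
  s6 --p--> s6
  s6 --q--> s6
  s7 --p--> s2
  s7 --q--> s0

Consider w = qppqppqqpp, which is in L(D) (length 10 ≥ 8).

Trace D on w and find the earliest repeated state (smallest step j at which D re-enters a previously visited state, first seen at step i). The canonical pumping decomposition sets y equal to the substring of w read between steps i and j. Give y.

ppqp

Run of D on w = q p p q p p q q p p:
  step 0: s0  (start)
  step 1: s1  (read q: s0→s1)
  step 2: s4  (read p: s1→s4)
  step 3: s2  (read p: s4→s2)
  step 4: s3  (read q: s2→s3)
  step 5: s1  (read p: s3→s1)   ← first repeat (s1 seen earlier)
  step 6: s4  (read p: s1→s4)
  step 7: s2  (read q: s4→s2)
  step 8: s3  (read q: s2→s3)
  step 9: s1  (read p: s3→s1)
  step 10: s4  (read p: s1→s4)

So i = 1, j = 5, giving x = w[0:1] = q, y = w[1:5] = ppqp, z = w[5:10] = pqqpp.
Check: |xy| = 5 ≤ 8 and |y| = 4 ≥ 1. Reading y takes D from s1 back to s1, so every xyⁱz is accepted.
With |Q| = 8, pigeonhole forces a state repeat no later than step 8; the substring read between the first and second visits to that state can be pumped.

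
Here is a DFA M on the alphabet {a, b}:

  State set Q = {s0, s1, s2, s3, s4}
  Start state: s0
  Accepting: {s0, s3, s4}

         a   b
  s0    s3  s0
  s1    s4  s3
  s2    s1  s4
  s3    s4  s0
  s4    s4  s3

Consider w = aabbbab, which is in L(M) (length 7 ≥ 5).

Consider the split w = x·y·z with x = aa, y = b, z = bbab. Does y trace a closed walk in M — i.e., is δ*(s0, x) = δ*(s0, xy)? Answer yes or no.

no

State sequence: s0 -a-> s3 -a-> s4 -b-> s3

After x (step 2): s4. After xy (step 3): s3.
They differ (s4 ≠ s3), so y is not a cycle from the state after x; this split is not the one the pumping-lemma construction produces, and pumping y need not keep the string in L(M).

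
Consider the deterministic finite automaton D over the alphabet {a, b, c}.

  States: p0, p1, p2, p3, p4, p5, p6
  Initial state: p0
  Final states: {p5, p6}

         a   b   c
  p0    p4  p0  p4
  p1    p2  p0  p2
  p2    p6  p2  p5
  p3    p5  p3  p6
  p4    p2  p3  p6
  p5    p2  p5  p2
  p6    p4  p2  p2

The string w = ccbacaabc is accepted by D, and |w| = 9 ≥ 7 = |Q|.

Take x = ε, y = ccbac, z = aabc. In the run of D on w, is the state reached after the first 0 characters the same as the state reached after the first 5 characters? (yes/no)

State sequence: p0 -c-> p4 -c-> p6 -b-> p2 -a-> p6 -c-> p2

After x (step 0): p0. After xy (step 5): p2.
They differ (p0 ≠ p2), so y is not a cycle from the state after x; this split is not the one the pumping-lemma construction produces, and pumping y need not keep the string in L(D).

no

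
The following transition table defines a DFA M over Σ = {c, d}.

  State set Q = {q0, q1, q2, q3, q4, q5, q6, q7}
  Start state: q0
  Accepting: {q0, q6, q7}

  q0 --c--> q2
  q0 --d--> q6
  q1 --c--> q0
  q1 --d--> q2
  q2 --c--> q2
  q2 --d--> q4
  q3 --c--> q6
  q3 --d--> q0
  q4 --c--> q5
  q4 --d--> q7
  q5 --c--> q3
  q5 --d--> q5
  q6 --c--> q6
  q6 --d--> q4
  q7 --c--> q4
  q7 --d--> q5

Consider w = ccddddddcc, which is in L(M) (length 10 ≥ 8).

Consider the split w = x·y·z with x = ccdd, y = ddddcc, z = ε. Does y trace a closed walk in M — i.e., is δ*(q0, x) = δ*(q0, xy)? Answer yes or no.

State sequence: q0 -c-> q2 -c-> q2 -d-> q4 -d-> q7 -d-> q5 -d-> q5 -d-> q5 -d-> q5 -c-> q3 -c-> q6

After x (step 4): q7. After xy (step 10): q6.
They differ (q7 ≠ q6), so y is not a cycle from the state after x; this split is not the one the pumping-lemma construction produces, and pumping y need not keep the string in L(M).

no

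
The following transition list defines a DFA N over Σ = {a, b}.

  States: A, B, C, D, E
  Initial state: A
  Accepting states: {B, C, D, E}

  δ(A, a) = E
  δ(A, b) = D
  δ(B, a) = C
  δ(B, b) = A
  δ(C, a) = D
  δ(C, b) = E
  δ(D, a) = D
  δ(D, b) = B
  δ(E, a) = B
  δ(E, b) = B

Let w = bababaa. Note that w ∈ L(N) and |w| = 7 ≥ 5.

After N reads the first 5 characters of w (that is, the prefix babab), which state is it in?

E

Run of N on the first 5 characters of w = b a b a b:
  step 0: A  (start)
  step 1: D  (read b: A→D)
  step 2: D  (read a: D→D)
  step 3: B  (read b: D→B)
  step 4: C  (read a: B→C)
  step 5: E  (read b: C→E)

After reading 5 characters, N is in state E.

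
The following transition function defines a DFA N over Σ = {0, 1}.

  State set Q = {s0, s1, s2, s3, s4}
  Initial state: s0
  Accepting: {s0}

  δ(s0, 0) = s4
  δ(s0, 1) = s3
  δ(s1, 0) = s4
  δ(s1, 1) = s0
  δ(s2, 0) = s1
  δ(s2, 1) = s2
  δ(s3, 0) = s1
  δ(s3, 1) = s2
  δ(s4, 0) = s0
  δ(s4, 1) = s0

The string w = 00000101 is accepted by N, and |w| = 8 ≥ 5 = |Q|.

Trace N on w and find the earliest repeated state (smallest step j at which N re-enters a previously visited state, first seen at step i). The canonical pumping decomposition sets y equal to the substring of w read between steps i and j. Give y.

00

State sequence: s0 -0-> s4 -0-> s0 -0-> s4 -0-> s0 -0-> s4 -1-> s0 -0-> s4 -1-> s0
First repeat at step 2: s0 was already visited.

So i = 0, j = 2, giving x = w[0:0] = ε, y = w[0:2] = 00, z = w[2:8] = 000101.
Check: |xy| = 2 ≤ 5 and |y| = 2 ≥ 1. Reading y takes N from s0 back to s0, so every xyⁱz is accepted.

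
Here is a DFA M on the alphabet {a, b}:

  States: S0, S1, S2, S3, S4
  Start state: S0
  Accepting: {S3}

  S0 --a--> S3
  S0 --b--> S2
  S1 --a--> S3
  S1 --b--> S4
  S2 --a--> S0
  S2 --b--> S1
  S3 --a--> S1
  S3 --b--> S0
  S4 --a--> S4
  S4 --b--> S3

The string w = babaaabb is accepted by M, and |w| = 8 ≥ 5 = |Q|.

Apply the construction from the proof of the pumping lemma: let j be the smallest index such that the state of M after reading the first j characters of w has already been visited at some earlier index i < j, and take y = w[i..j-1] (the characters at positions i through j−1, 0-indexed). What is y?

ba

State sequence: S0 -b-> S2 -a-> S0 -b-> S2 -a-> S0 -a-> S3 -a-> S1 -b-> S4 -b-> S3
First repeat at step 2: S0 was already visited.

So i = 0, j = 2, giving x = w[0:0] = ε, y = w[0:2] = ba, z = w[2:8] = baaabb.
Check: |xy| = 2 ≤ 5 and |y| = 2 ≥ 1. Reading y takes M from S0 back to S0, so every xyⁱz is accepted.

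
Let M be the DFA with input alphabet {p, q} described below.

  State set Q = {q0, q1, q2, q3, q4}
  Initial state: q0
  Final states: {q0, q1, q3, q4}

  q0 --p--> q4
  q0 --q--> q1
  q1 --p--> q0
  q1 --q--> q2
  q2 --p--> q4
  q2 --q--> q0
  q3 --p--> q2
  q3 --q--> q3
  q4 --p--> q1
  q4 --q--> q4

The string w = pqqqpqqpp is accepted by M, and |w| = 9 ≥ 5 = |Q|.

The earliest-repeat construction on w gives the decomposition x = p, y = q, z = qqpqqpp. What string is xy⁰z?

xy⁰z = xz = p·qqpqqpp = pqqpqqpp.
Reading y = q takes M from q4 back to q4, so after x the machine is still in q4, and z then leads to the accepting state q1. Hence pqqpqqpp ∈ L(M).

pqqpqqpp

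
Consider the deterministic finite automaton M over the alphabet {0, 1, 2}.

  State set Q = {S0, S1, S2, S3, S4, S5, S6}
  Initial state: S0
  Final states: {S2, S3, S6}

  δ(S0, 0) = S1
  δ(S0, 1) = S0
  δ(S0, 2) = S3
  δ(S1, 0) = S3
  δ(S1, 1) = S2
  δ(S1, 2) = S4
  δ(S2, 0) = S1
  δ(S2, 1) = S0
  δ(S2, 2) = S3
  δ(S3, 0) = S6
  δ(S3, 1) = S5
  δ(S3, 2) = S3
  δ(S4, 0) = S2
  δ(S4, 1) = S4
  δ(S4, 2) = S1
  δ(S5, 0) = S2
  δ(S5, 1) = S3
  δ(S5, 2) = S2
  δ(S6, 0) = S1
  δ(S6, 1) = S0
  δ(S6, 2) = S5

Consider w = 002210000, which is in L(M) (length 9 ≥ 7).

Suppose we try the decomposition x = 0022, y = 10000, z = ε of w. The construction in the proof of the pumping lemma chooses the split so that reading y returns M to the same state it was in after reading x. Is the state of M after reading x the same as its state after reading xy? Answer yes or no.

State sequence: S0 -0-> S1 -0-> S3 -2-> S3 -2-> S3 -1-> S5 -0-> S2 -0-> S1 -0-> S3 -0-> S6

After x (step 4): S3. After xy (step 9): S6.
They differ (S3 ≠ S6), so y is not a cycle from the state after x; this split is not the one the pumping-lemma construction produces, and pumping y need not keep the string in L(M).

no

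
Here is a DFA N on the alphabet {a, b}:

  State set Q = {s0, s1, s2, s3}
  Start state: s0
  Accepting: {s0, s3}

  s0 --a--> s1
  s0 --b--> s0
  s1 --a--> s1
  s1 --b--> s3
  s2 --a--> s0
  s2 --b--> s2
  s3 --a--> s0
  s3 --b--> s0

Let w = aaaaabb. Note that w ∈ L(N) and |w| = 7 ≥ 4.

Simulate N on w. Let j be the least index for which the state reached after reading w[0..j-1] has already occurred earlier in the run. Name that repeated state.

State sequence: s0 -a-> s1 -a-> s1 -a-> s1 -a-> s1 -a-> s1 -b-> s3 -b-> s0
First repeat at step 2: s1 was already visited.

The earliest repeat is at step j = 2: N is in s1, which it already visited at step i = 1.
Since N has 4 states, any run of length ≥ 4 visits 4+1 states, so by pigeonhole some state repeats within the first 4 steps — that repeat gives the pumpable loop.

s1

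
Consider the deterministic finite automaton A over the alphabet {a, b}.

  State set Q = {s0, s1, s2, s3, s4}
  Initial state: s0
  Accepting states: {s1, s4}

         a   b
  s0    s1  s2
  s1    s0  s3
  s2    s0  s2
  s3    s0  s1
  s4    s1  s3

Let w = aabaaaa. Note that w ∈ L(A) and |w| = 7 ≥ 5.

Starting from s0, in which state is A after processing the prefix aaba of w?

State sequence: s0 -a-> s1 -a-> s0 -b-> s2 -a-> s0

After reading 4 characters, A is in state s0.

s0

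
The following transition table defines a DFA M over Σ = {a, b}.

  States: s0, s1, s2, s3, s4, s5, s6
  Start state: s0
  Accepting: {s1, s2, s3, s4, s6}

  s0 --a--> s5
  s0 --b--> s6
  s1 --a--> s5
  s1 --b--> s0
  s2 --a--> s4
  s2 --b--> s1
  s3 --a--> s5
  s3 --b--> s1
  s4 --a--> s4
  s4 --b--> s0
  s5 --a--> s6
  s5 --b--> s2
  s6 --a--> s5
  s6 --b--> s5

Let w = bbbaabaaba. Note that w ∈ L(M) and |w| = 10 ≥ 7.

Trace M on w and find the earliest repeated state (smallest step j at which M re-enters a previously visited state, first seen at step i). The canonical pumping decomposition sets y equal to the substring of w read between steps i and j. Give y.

a

Run of M on w = b b b a a b a a b a:
  step 0: s0  (start)
  step 1: s6  (read b: s0→s6)
  step 2: s5  (read b: s6→s5)
  step 3: s2  (read b: s5→s2)
  step 4: s4  (read a: s2→s4)
  step 5: s4  (read a: s4→s4)   ← first repeat (s4 seen earlier)
  step 6: s0  (read b: s4→s0)
  step 7: s5  (read a: s0→s5)
  step 8: s6  (read a: s5→s6)
  step 9: s5  (read b: s6→s5)
  step 10: s6  (read a: s5→s6)

So i = 4, j = 5, giving x = w[0:4] = bbba, y = w[4:5] = a, z = w[5:10] = baaba.
Check: |xy| = 5 ≤ 7 and |y| = 1 ≥ 1. Reading y takes M from s4 back to s4, so every xyⁱz is accepted.
The DFA has 7 states, so the proof of the pumping lemma guarantees a repeated state among the first 7+1 visited; the segment between the two visits is the pumpable y.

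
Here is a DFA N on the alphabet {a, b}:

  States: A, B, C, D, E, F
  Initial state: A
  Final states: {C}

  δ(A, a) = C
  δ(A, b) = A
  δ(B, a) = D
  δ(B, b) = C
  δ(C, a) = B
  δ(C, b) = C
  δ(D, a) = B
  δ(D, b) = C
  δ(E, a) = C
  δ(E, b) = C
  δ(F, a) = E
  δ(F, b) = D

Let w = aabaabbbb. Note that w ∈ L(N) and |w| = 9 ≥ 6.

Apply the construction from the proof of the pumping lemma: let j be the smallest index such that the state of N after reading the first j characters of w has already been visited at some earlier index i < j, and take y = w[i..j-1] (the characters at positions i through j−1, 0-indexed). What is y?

Run of N on w = a a b a a b b b b:
  step 0: A  (start)
  step 1: C  (read a: A→C)
  step 2: B  (read a: C→B)
  step 3: C  (read b: B→C)   ← first repeat (C seen earlier)
  step 4: B  (read a: C→B)
  step 5: D  (read a: B→D)
  step 6: C  (read b: D→C)
  step 7: C  (read b: C→C)
  step 8: C  (read b: C→C)
  step 9: C  (read b: C→C)

So i = 1, j = 3, giving x = w[0:1] = a, y = w[1:3] = ab, z = w[3:9] = aabbbb.
Check: |xy| = 3 ≤ 6 and |y| = 2 ≥ 1. Reading y takes N from C back to C, so every xyⁱz is accepted.
With |Q| = 6, pigeonhole forces a state repeat no later than step 6; the substring read between the first and second visits to that state can be pumped.

ab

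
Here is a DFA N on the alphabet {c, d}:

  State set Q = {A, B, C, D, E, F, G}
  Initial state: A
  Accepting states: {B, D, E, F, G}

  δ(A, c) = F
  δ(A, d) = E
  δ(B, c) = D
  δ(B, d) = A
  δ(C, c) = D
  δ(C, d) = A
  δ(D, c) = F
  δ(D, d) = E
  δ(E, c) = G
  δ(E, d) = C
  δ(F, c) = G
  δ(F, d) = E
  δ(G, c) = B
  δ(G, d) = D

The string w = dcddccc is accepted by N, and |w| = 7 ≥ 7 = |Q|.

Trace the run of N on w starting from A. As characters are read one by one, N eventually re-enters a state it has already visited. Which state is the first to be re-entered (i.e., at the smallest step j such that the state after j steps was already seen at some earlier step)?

State sequence: A -d-> E -c-> G -d-> D -d-> E -c-> G -c-> B -c-> D
First repeat at step 4: E was already visited.

The earliest repeat is at step j = 4: N is in E, which it already visited at step i = 1.

E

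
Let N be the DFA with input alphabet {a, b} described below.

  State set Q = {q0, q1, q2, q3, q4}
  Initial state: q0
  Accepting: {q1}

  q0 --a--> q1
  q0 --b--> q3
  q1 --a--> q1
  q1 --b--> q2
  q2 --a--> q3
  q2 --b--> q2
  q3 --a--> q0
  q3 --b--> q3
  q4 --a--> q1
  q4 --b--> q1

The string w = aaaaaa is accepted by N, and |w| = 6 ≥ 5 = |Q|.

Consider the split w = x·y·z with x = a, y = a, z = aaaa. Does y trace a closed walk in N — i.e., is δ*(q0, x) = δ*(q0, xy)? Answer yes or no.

yes

State sequence: q0 -a-> q1 -a-> q1

After x (step 1): q1. After xy (step 2): q1.
They match, so y = a drives N around a cycle from q1 back to itself; pumping y any number of times keeps N in q1 before reading z, and xyⁱz ∈ L(N) for every i ≥ 0.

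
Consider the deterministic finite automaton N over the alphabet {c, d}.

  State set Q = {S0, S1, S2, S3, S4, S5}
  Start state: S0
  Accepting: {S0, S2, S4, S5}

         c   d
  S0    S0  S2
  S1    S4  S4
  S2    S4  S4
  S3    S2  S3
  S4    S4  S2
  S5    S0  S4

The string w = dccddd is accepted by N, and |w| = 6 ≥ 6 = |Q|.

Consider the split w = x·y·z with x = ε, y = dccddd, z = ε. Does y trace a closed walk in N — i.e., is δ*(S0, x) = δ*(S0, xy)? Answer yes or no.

Run of N on the first 6 characters of w = d c c d d d:
  step 0: S0  (start)
  step 1: S2  (read d: S0→S2)
  step 2: S4  (read c: S2→S4)
  step 3: S4  (read c: S4→S4)
  step 4: S2  (read d: S4→S2)
  step 5: S4  (read d: S2→S4)
  step 6: S2  (read d: S4→S2)

After x (step 0): S0. After xy (step 6): S2.
They differ (S0 ≠ S2), so y is not a cycle from the state after x; this split is not the one the pumping-lemma construction produces, and pumping y need not keep the string in L(N).

no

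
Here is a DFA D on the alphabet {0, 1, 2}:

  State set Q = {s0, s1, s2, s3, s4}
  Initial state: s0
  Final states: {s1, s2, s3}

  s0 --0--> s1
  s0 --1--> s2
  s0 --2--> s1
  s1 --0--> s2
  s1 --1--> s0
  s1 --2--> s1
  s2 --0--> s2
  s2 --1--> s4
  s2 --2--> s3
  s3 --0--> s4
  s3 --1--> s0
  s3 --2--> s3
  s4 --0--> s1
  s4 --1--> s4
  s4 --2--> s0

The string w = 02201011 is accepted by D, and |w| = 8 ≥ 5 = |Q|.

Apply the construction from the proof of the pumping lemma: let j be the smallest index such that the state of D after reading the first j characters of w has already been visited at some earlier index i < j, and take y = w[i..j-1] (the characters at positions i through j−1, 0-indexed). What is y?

2

State sequence: s0 -0-> s1 -2-> s1 -2-> s1 -0-> s2 -1-> s4 -0-> s1 -1-> s0 -1-> s2
First repeat at step 2: s1 was already visited.

So i = 1, j = 2, giving x = w[0:1] = 0, y = w[1:2] = 2, z = w[2:8] = 201011.
Check: |xy| = 2 ≤ 5 and |y| = 1 ≥ 1. Reading y takes D from s1 back to s1, so every xyⁱz is accepted.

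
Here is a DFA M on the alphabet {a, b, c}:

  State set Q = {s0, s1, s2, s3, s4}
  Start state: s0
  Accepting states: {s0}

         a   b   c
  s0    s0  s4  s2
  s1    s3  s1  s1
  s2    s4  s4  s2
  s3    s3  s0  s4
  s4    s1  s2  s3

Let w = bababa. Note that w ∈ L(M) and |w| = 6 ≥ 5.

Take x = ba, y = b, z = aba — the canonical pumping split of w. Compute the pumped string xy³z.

xy^3z = ba·b·b·b·aba = babbbaba.
Reading y = b takes M from s1 back to s1, so after x·y·y·y the machine is still in s1, and z then leads to the accepting state s0. Hence babbbaba ∈ L(M).

babbbaba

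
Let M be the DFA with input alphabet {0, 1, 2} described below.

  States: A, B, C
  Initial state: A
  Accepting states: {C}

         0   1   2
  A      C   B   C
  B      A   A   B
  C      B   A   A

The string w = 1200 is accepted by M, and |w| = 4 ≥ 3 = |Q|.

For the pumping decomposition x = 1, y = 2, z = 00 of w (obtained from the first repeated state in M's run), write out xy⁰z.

xy⁰z = xz = 1·00 = 100.
Reading y = 2 takes M from B back to B, so after x the machine is still in B, and z then leads to the accepting state C. Hence 100 ∈ L(M).

100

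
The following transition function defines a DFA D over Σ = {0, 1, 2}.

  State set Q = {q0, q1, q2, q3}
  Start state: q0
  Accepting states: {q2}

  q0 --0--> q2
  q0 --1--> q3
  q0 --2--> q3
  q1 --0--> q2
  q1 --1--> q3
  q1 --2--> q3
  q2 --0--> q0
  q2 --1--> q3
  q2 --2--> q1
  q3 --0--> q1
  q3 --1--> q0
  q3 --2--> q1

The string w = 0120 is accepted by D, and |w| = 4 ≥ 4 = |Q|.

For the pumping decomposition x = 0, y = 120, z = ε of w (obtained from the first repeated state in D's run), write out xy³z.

xy^3z = 0·120·120·120·ε = 0120120120.
Reading y = 120 takes D from q2 back to q2, so after x·y·y·y the machine is still in q2, and z then leads to the accepting state q2. Hence 0120120120 ∈ L(D).

0120120120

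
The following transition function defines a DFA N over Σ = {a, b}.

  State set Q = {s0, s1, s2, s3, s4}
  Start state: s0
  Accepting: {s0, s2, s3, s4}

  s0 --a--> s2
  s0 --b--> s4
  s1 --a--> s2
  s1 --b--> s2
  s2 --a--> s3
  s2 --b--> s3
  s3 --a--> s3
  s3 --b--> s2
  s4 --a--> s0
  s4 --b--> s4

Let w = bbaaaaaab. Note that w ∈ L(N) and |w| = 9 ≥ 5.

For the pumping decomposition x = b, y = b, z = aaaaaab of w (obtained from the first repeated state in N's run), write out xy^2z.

xy^2z = b·b·b·aaaaaab = bbbaaaaaab.
Reading y = b takes N from s4 back to s4, so after x·y·y the machine is still in s4, and z then leads to the accepting state s2. Hence bbbaaaaaab ∈ L(N).

bbbaaaaaab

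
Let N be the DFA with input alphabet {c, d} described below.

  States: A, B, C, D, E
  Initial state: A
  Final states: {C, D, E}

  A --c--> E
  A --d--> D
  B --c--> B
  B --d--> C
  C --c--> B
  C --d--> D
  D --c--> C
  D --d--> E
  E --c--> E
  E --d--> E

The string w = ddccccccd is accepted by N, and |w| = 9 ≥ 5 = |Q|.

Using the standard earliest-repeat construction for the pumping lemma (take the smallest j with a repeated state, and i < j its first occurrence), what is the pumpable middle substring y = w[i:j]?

c

State sequence: A -d-> D -d-> E -c-> E -c-> E -c-> E -c-> E -c-> E -c-> E -d-> E
First repeat at step 3: E was already visited.

So i = 2, j = 3, giving x = w[0:2] = dd, y = w[2:3] = c, z = w[3:9] = cccccd.
Check: |xy| = 3 ≤ 5 and |y| = 1 ≥ 1. Reading y takes N from E back to E, so every xyⁱz is accepted.
The DFA has 5 states, so the proof of the pumping lemma guarantees a repeated state among the first 5+1 visited; the segment between the two visits is the pumpable y.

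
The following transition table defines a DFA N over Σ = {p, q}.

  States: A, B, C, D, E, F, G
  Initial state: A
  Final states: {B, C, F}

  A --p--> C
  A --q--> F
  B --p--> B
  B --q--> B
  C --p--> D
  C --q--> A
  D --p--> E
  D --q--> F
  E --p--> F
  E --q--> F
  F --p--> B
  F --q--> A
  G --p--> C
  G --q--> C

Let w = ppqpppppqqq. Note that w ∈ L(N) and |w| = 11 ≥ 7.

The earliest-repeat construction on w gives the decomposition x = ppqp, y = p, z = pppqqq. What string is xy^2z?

xy^2z = ppqp·p·p·pppqqq = ppqppppppqqq.
Reading y = p takes N from B back to B, so after x·y·y the machine is still in B, and z then leads to the accepting state B. Hence ppqppppppqqq ∈ L(N).

ppqppppppqqq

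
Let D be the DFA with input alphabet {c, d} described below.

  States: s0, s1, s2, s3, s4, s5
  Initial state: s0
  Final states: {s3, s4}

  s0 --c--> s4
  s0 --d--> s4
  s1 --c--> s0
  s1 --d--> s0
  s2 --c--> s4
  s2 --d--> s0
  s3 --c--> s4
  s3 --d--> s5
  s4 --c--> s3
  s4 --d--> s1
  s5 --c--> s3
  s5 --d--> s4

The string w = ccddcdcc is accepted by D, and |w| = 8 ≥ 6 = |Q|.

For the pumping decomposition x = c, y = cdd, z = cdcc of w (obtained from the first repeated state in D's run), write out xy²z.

xy^2z = c·cdd·cdd·cdcc = ccddcddcdcc.
Reading y = cdd takes D from s4 back to s4, so after x·y·y the machine is still in s4, and z then leads to the accepting state s4. Hence ccddcddcdcc ∈ L(D).

ccddcddcdcc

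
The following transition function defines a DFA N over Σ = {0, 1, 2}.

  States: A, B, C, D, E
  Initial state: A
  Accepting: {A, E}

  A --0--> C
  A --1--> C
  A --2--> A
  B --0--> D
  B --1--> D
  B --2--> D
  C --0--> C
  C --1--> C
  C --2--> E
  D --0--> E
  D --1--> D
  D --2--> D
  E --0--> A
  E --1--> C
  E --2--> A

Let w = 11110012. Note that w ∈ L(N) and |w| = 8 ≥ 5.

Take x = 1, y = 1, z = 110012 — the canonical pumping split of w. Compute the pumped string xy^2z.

xy^2z = 1·1·1·110012 = 111110012.
Reading y = 1 takes N from C back to C, so after x·y·y the machine is still in C, and z then leads to the accepting state E. Hence 111110012 ∈ L(N).

111110012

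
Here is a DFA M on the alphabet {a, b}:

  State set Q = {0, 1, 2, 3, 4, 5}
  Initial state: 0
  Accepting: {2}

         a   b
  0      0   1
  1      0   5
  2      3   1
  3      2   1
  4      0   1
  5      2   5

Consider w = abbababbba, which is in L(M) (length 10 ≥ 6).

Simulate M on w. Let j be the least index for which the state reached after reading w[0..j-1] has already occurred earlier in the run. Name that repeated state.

State sequence: 0 -a-> 0 -b-> 1 -b-> 5 -a-> 2 -b-> 1 -a-> 0 -b-> 1 -b-> 5 -b-> 5 -a-> 2
First repeat at step 1: 0 was already visited.

The earliest repeat is at step j = 1: M is in 0, which it already visited at step i = 0.
With |Q| = 6, pigeonhole forces a state repeat no later than step 6; the substring read between the first and second visits to that state can be pumped.

0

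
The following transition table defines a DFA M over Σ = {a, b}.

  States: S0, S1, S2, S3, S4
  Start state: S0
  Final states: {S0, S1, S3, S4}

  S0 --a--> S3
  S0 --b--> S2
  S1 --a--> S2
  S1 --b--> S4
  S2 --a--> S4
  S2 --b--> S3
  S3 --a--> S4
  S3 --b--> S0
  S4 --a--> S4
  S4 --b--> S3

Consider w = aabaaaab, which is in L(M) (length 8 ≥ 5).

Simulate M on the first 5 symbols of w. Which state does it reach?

S4

State sequence: S0 -a-> S3 -a-> S4 -b-> S3 -a-> S4 -a-> S4

After reading 5 characters, M is in state S4.
(This kind of state-tracing is the core of the pumping-lemma construction: with 5 states, pigeonhole forces a repeat within the first 5 steps.)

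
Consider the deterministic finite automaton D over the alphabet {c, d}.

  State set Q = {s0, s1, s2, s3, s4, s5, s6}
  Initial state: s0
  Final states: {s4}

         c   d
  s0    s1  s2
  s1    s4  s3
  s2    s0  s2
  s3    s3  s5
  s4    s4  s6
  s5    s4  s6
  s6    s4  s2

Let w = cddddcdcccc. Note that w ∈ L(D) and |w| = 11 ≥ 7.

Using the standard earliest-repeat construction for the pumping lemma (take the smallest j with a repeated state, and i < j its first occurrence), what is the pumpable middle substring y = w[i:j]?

cddddc

State sequence: s0 -c-> s1 -d-> s3 -d-> s5 -d-> s6 -d-> s2 -c-> s0 -d-> s2 -c-> s0 -c-> s1 -c-> s4 -c-> s4
First repeat at step 6: s0 was already visited.

So i = 0, j = 6, giving x = w[0:0] = ε, y = w[0:6] = cddddc, z = w[6:11] = dcccc.
Check: |xy| = 6 ≤ 7 and |y| = 6 ≥ 1. Reading y takes D from s0 back to s0, so every xyⁱz is accepted.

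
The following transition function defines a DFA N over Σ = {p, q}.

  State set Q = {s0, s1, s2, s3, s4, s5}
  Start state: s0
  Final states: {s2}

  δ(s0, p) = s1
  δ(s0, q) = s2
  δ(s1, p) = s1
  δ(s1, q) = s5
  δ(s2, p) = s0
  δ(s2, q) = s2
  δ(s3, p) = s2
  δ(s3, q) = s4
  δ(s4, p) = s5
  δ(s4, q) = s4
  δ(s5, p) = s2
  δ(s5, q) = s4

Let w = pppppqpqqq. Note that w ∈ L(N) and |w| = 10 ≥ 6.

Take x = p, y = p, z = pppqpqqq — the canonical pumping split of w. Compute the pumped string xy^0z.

ppppqpqqq

xy⁰z = xz = p·pppqpqqq = ppppqpqqq.
Reading y = p takes N from s1 back to s1, so after x the machine is still in s1, and z then leads to the accepting state s2. Hence ppppqpqqq ∈ L(N).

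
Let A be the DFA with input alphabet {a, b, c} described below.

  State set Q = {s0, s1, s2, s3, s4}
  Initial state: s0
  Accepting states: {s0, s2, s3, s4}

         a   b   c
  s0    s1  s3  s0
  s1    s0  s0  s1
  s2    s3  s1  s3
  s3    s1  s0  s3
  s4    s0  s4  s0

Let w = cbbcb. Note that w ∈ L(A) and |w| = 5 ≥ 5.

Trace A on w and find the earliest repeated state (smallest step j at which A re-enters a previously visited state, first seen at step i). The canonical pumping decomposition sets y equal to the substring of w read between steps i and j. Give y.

c

State sequence: s0 -c-> s0 -b-> s3 -b-> s0 -c-> s0 -b-> s3
First repeat at step 1: s0 was already visited.

So i = 0, j = 1, giving x = w[0:0] = ε, y = w[0:1] = c, z = w[1:5] = bbcb.
Check: |xy| = 1 ≤ 5 and |y| = 1 ≥ 1. Reading y takes A from s0 back to s0, so every xyⁱz is accepted.
Pumping length from the standard proof: p = 5 (the number of states). The repeated state found above gives |xy| = j ≤ 5 and |y| = j − i ≥ 1.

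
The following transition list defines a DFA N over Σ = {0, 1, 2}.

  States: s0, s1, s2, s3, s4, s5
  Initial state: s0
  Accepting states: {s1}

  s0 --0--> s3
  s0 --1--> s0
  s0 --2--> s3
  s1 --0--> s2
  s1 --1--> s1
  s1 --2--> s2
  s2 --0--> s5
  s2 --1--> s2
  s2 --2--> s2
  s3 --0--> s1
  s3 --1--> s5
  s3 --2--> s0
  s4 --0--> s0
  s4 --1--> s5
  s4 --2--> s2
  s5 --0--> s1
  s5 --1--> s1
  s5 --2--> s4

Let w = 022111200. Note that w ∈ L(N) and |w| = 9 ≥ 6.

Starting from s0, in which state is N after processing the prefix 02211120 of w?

s5

State sequence: s0 -0-> s3 -2-> s0 -2-> s3 -1-> s5 -1-> s1 -1-> s1 -2-> s2 -0-> s5

After reading 8 characters, N is in state s5.
(This kind of state-tracing is the core of the pumping-lemma construction: with 6 states, pigeonhole forces a repeat within the first 6 steps.)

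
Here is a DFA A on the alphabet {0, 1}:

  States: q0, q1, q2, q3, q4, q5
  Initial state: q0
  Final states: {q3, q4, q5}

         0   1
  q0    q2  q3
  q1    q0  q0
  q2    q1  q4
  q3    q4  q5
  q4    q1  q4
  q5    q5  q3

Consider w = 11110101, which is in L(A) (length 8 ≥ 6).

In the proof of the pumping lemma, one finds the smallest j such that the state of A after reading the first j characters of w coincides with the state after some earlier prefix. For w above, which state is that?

q3

Run of A on w = 1 1 1 1 0 1 0 1:
  step 0: q0  (start)
  step 1: q3  (read 1: q0→q3)
  step 2: q5  (read 1: q3→q5)
  step 3: q3  (read 1: q5→q3)   ← first repeat (q3 seen earlier)
  step 4: q5  (read 1: q3→q5)
  step 5: q5  (read 0: q5→q5)
  step 6: q3  (read 1: q5→q3)
  step 7: q4  (read 0: q3→q4)
  step 8: q4  (read 1: q4→q4)

The earliest repeat is at step j = 3: A is in q3, which it already visited at step i = 1.
Pumping length from the standard proof: p = 6 (the number of states). The repeated state found above gives |xy| = j ≤ 6 and |y| = j − i ≥ 1.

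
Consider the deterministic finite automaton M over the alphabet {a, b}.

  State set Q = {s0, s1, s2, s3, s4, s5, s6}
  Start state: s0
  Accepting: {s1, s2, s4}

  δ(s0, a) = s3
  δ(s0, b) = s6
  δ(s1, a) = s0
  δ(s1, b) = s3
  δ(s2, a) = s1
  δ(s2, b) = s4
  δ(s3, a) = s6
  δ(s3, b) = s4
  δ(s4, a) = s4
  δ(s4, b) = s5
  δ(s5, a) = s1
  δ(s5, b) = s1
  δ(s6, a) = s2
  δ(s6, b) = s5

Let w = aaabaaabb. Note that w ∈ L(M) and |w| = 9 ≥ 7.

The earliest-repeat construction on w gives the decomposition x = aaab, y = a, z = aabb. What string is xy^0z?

aaabaabb

xy⁰z = xz = aaab·aabb = aaabaabb.
Reading y = a takes M from s4 back to s4, so after x the machine is still in s4, and z then leads to the accepting state s1. Hence aaabaabb ∈ L(M).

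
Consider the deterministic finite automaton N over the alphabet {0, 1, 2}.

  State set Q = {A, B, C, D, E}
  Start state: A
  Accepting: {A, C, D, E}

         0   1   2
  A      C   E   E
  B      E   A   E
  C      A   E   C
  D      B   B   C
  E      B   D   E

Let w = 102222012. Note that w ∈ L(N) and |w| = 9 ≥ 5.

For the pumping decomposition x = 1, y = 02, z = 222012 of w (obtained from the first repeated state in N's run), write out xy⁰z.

xy⁰z = xz = 1·222012 = 1222012.
Reading y = 02 takes N from E back to E, so after x the machine is still in E, and z then leads to the accepting state E. Hence 1222012 ∈ L(N).

1222012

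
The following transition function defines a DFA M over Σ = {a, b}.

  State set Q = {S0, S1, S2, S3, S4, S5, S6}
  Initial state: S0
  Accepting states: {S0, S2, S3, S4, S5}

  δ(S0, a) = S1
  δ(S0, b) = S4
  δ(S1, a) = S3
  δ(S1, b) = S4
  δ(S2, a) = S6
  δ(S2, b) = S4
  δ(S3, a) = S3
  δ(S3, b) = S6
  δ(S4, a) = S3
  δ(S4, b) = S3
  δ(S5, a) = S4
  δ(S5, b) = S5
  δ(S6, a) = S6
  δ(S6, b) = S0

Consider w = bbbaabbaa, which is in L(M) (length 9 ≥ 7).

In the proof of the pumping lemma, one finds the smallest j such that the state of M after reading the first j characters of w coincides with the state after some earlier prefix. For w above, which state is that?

Run of M on w = b b b a a b b a a:
  step 0: S0  (start)
  step 1: S4  (read b: S0→S4)
  step 2: S3  (read b: S4→S3)
  step 3: S6  (read b: S3→S6)
  step 4: S6  (read a: S6→S6)   ← first repeat (S6 seen earlier)
  step 5: S6  (read a: S6→S6)
  step 6: S0  (read b: S6→S0)
  step 7: S4  (read b: S0→S4)
  step 8: S3  (read a: S4→S3)
  step 9: S3  (read a: S3→S3)

The earliest repeat is at step j = 4: M is in S6, which it already visited at step i = 3.
Since M has 7 states, any run of length ≥ 7 visits 7+1 states, so by pigeonhole some state repeats within the first 7 steps — that repeat gives the pumpable loop.

S6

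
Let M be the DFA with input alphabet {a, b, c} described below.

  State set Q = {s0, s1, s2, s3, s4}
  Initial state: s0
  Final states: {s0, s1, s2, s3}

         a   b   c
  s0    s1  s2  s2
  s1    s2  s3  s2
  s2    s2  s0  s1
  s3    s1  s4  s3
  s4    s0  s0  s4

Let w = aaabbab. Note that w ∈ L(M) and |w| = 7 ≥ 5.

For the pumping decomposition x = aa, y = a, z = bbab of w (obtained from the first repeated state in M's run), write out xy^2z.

xy^2z = aa·a·a·bbab = aaaabbab.
Reading y = a takes M from s2 back to s2, so after x·y·y the machine is still in s2, and z then leads to the accepting state s0. Hence aaaabbab ∈ L(M).

aaaabbab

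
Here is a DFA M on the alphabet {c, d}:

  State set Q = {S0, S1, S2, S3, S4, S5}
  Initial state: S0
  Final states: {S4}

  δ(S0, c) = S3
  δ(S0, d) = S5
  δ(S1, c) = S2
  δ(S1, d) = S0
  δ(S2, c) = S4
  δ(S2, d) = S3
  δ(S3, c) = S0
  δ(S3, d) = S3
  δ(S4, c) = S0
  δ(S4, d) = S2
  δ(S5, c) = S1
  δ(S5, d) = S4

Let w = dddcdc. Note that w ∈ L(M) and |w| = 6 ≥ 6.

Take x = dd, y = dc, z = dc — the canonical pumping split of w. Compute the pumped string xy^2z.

xy^2z = dd·dc·dc·dc = dddcdcdc.
Reading y = dc takes M from S4 back to S4, so after x·y·y the machine is still in S4, and z then leads to the accepting state S4. Hence dddcdcdc ∈ L(M).

dddcdcdc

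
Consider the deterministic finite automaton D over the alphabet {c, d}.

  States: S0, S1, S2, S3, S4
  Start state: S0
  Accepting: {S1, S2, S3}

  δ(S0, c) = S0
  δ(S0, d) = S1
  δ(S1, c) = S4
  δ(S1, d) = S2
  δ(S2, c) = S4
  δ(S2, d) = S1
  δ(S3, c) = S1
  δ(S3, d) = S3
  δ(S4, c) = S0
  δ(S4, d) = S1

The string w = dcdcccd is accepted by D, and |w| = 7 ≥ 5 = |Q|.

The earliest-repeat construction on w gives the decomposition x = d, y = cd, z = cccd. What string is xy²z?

xy^2z = d·cd·cd·cccd = dcdcdcccd.
Reading y = cd takes D from S1 back to S1, so after x·y·y the machine is still in S1, and z then leads to the accepting state S1. Hence dcdcdcccd ∈ L(D).

dcdcdcccd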